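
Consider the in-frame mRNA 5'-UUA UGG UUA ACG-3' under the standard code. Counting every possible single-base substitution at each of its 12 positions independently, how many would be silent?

Codon 1 (UUA, Leu): 2 synonymous substitutions.
Codon 2 (UGG, Trp): 0 synonymous substitutions.
Codon 3 (UUA, Leu): 2 synonymous substitutions.
Codon 4 (ACG, Thr): 3 synonymous substitutions.
Total: 2 + 0 + 2 + 3 = 7.

7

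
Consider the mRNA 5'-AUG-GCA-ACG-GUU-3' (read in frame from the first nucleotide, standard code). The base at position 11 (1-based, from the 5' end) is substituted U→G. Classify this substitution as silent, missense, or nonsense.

Position 11 falls in codon 4: GUU → Val.
After the substitution the codon is GGU → Gly.
Val ≠ Gly, so this is a missense mutation.

missense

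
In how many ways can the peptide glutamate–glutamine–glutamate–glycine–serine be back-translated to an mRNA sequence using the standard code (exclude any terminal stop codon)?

Glu: 2 codons.
Gln: 2 codons.
Glu: 2 codons.
Gly: 4 codons.
Ser: 6 codons.
2 × 2 × 2 × 4 × 6 = 192.

192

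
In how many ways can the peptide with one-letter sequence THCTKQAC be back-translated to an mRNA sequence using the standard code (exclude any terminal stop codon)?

Thr: 4 codons.
His: 2 codons.
Cys: 2 codons.
Thr: 4 codons.
Lys: 2 codons.
Gln: 2 codons.
Ala: 4 codons.
Cys: 2 codons.
4 × 2 × 2 × 4 × 2 × 2 × 4 × 2 = 2048.

2048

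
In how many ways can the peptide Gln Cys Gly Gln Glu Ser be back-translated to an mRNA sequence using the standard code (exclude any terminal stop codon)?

Gln: 2 codons.
Cys: 2 codons.
Gly: 4 codons.
Gln: 2 codons.
Glu: 2 codons.
Ser: 6 codons.
2 × 2 × 4 × 2 × 2 × 6 = 384.

384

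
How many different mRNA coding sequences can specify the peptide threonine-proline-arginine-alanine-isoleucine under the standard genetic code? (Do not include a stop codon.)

1152

Thr: 4 codons.
Pro: 4 codons.
Arg: 6 codons.
Ala: 4 codons.
Ile: 3 codons.
4 × 4 × 6 × 4 × 3 = 1152.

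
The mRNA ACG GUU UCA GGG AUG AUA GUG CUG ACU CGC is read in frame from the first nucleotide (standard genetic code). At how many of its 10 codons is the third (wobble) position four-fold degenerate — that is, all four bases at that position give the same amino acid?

8

Codon 1 ACG (Thr): third position 4-fold.
Codon 2 GUU (Val): third position 4-fold.
Codon 3 UCA (Ser): third position 4-fold.
Codon 4 GGG (Gly): third position 4-fold.
Codon 5 AUG (Met): third position 1-fold.
Codon 6 AUA (Ile): third position 3-fold.
Codon 7 GUG (Val): third position 4-fold.
Codon 8 CUG (Leu): third position 4-fold.
Codon 9 ACU (Thr): third position 4-fold.
Codon 10 CGC (Arg): third position 4-fold.
Four-fold degenerate third positions: 8.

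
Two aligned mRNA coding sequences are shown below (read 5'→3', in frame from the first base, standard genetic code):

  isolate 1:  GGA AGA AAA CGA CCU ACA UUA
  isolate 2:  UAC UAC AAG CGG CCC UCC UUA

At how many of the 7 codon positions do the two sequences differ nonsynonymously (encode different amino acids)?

Codon 1: GGA Gly / UAC Tyr — nonsynonymous.
Codon 2: AGA Arg / UAC Tyr — nonsynonymous.
Codon 3: AAA Lys / AAG Lys — synonymous.
Codon 4: CGA Arg / CGG Arg — synonymous.
Codon 5: CCU Pro / CCC Pro — synonymous.
Codon 6: ACA Thr / UCC Ser — nonsynonymous.
Codon 7: UUA Leu / UUA Leu — identical.
Nonsynonymous differences: 3.

3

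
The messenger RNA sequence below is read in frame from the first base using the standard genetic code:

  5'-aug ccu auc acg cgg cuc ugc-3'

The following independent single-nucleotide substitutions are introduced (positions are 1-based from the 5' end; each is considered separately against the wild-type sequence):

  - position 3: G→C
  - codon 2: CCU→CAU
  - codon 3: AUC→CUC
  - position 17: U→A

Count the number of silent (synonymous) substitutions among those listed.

0

Codon 1: AUG (Met) → AUC (Ile) — missense.
Codon 2: CCU (Pro) → CAU (His) — missense.
Codon 3: AUC (Ile) → CUC (Leu) — missense.
Codon 6: CUC (Leu) → CAC (His) — missense.
Synonymous: 0 of 4.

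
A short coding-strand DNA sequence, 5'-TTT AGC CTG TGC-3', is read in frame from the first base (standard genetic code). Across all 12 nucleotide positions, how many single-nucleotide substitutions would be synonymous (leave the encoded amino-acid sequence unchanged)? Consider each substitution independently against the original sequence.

Codon 1 (TTT, Phe): 1 synonymous substitution.
Codon 2 (AGC, Ser): 1 synonymous substitution.
Codon 3 (CTG, Leu): 4 synonymous substitutions.
Codon 4 (TGC, Cys): 1 synonymous substitution.
Total: 1 + 1 + 4 + 1 = 7.

7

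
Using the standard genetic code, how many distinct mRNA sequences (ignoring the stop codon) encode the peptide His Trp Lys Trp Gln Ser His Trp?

His: 2 codons.
Trp: 1 codon.
Lys: 2 codons.
Trp: 1 codon.
Gln: 2 codons.
Ser: 6 codons.
His: 2 codons.
Trp: 1 codon.
2 × 1 × 2 × 1 × 2 × 6 × 2 × 1 = 96.

96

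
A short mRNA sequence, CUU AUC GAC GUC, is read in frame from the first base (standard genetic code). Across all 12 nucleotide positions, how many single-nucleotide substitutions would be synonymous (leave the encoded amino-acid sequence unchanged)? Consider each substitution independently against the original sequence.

Codon 1 (CUU, Leu): 3 synonymous substitutions.
Codon 2 (AUC, Ile): 2 synonymous substitutions.
Codon 3 (GAC, Asp): 1 synonymous substitution.
Codon 4 (GUC, Val): 3 synonymous substitutions.
Total: 3 + 2 + 1 + 3 = 9.

9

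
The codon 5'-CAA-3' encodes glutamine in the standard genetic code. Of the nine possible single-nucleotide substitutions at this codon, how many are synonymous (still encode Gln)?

Position 1: none → 0 synonymous.
Position 2: none → 0 synonymous.
Position 3: CAG → 1 synonymous.
Total: 0 + 0 + 1 = 1.

1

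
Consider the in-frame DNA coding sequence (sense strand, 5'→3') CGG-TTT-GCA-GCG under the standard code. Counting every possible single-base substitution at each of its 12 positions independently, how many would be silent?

11

Codon 1 (CGG, Arg): 4 synonymous substitutions.
Codon 2 (TTT, Phe): 1 synonymous substitution.
Codon 3 (GCA, Ala): 3 synonymous substitutions.
Codon 4 (GCG, Ala): 3 synonymous substitutions.
Total: 4 + 1 + 3 + 3 = 11.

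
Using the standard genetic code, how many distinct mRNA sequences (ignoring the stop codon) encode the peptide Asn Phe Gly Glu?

Asn: 2 codons.
Phe: 2 codons.
Gly: 4 codons.
Glu: 2 codons.
2 × 2 × 4 × 2 = 32.

32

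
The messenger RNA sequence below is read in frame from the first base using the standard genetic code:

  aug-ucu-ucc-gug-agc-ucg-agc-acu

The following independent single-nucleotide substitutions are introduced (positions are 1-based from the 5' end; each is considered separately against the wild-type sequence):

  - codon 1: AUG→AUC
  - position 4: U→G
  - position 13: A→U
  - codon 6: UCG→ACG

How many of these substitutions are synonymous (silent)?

Codon 1: AUG (Met) → AUC (Ile) — missense.
Codon 2: UCU (Ser) → GCU (Ala) — missense.
Codon 5: AGC (Ser) → UGC (Cys) — missense.
Codon 6: UCG (Ser) → ACG (Thr) — missense.
Synonymous: 0 of 4.

0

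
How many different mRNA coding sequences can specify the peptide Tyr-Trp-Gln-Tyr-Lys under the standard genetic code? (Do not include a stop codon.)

16

Tyr: 2 codons.
Trp: 1 codon.
Gln: 2 codons.
Tyr: 2 codons.
Lys: 2 codons.
2 × 1 × 2 × 2 × 2 = 16.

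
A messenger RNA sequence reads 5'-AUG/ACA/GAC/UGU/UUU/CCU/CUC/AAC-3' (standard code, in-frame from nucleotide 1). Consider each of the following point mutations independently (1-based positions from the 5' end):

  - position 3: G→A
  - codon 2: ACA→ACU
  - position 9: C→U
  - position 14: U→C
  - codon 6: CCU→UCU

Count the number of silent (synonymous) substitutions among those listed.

Codon 1: AUG (Met) → AUA (Ile) — missense.
Codon 2: ACA (Thr) → ACU (Thr) — synonymous.
Codon 3: GAC (Asp) → GAU (Asp) — synonymous.
Codon 5: UUU (Phe) → UCU (Ser) — missense.
Codon 6: CCU (Pro) → UCU (Ser) — missense.
Synonymous: 2 of 5.

2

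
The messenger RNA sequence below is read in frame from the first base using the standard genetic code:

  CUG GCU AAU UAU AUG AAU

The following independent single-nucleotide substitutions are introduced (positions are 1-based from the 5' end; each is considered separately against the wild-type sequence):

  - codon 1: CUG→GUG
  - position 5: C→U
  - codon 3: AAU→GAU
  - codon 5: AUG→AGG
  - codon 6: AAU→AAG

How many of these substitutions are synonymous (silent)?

Codon 1: CUG (Leu) → GUG (Val) — missense.
Codon 2: GCU (Ala) → GUU (Val) — missense.
Codon 3: AAU (Asn) → GAU (Asp) — missense.
Codon 5: AUG (Met) → AGG (Arg) — missense.
Codon 6: AAU (Asn) → AAG (Lys) — missense.
Synonymous: 0 of 5.

0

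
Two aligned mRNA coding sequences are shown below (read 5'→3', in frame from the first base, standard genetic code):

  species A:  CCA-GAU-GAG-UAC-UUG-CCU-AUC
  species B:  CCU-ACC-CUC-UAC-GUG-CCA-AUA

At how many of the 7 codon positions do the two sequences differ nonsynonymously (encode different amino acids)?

3

Codon 1: CCA Pro / CCU Pro — synonymous.
Codon 2: GAU Asp / ACC Thr — nonsynonymous.
Codon 3: GAG Glu / CUC Leu — nonsynonymous.
Codon 4: UAC Tyr / UAC Tyr — identical.
Codon 5: UUG Leu / GUG Val — nonsynonymous.
Codon 6: CCU Pro / CCA Pro — synonymous.
Codon 7: AUC Ile / AUA Ile — synonymous.
Nonsynonymous differences: 3.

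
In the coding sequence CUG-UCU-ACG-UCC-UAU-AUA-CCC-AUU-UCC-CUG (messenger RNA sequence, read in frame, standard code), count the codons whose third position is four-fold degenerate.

7

Codon 1 CUG (Leu): third position 4-fold.
Codon 2 UCU (Ser): third position 4-fold.
Codon 3 ACG (Thr): third position 4-fold.
Codon 4 UCC (Ser): third position 4-fold.
Codon 5 UAU (Tyr): third position 2-fold.
Codon 6 AUA (Ile): third position 3-fold.
Codon 7 CCC (Pro): third position 4-fold.
Codon 8 AUU (Ile): third position 3-fold.
Codon 9 UCC (Ser): third position 4-fold.
Codon 10 CUG (Leu): third position 4-fold.
Four-fold degenerate third positions: 7.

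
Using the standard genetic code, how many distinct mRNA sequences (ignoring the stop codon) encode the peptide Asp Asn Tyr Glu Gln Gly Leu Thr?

3072

Asp: 2 codons.
Asn: 2 codons.
Tyr: 2 codons.
Glu: 2 codons.
Gln: 2 codons.
Gly: 4 codons.
Leu: 6 codons.
Thr: 4 codons.
2 × 2 × 2 × 2 × 2 × 4 × 6 × 4 = 3072.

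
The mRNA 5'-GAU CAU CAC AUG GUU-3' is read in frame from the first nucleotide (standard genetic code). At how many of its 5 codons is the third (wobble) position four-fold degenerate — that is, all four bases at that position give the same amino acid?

Codon 1 GAU (Asp): third position 2-fold.
Codon 2 CAU (His): third position 2-fold.
Codon 3 CAC (His): third position 2-fold.
Codon 4 AUG (Met): third position 1-fold.
Codon 5 GUU (Val): third position 4-fold.
Four-fold degenerate third positions: 1.

1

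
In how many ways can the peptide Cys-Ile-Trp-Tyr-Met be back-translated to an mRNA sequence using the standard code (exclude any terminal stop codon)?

Cys: 2 codons.
Ile: 3 codons.
Trp: 1 codon.
Tyr: 2 codons.
Met: 1 codon.
2 × 3 × 1 × 2 × 1 = 12.

12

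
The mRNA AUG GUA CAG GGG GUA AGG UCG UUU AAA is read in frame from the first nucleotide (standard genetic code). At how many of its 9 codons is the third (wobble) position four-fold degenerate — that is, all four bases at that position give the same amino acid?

Codon 1 AUG (Met): third position 1-fold.
Codon 2 GUA (Val): third position 4-fold.
Codon 3 CAG (Gln): third position 2-fold.
Codon 4 GGG (Gly): third position 4-fold.
Codon 5 GUA (Val): third position 4-fold.
Codon 6 AGG (Arg): third position 2-fold.
Codon 7 UCG (Ser): third position 4-fold.
Codon 8 UUU (Phe): third position 2-fold.
Codon 9 AAA (Lys): third position 2-fold.
Four-fold degenerate third positions: 4.

4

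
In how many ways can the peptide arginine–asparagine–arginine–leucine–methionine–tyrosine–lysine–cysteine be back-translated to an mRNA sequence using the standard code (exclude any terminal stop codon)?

3456

Arg: 6 codons.
Asn: 2 codons.
Arg: 6 codons.
Leu: 6 codons.
Met: 1 codon.
Tyr: 2 codons.
Lys: 2 codons.
Cys: 2 codons.
6 × 2 × 6 × 6 × 1 × 2 × 2 × 2 = 3456.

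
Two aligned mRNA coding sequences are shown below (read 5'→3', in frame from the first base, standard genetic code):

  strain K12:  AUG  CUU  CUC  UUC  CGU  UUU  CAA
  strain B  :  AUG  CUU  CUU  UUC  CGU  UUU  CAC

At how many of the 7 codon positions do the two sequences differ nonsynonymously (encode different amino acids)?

1

Codon 1: AUG Met / AUG Met — identical.
Codon 2: CUU Leu / CUU Leu — identical.
Codon 3: CUC Leu / CUU Leu — synonymous.
Codon 4: UUC Phe / UUC Phe — identical.
Codon 5: CGU Arg / CGU Arg — identical.
Codon 6: UUU Phe / UUU Phe — identical.
Codon 7: CAA Gln / CAC His — nonsynonymous.
Nonsynonymous differences: 1.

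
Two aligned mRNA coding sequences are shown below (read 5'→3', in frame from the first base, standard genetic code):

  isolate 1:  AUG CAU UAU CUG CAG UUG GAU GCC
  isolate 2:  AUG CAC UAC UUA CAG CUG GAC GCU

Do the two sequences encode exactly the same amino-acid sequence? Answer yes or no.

Codon 1: AUG Met / AUG Met — identical.
Codon 2: CAU His / CAC His — synonymous.
Codon 3: UAU Tyr / UAC Tyr — synonymous.
Codon 4: CUG Leu / UUA Leu — synonymous.
Codon 5: CAG Gln / CAG Gln — identical.
Codon 6: UUG Leu / CUG Leu — synonymous.
Codon 7: GAU Asp / GAC Asp — synonymous.
Codon 8: GCC Ala / GCU Ala — synonymous.
Nonsynonymous differences: 0 → same protein.

yes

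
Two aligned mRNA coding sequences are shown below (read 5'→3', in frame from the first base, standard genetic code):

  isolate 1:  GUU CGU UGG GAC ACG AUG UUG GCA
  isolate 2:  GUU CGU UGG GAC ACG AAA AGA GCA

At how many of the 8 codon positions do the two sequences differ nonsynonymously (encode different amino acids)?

Codon 1: GUU Val / GUU Val — identical.
Codon 2: CGU Arg / CGU Arg — identical.
Codon 3: UGG Trp / UGG Trp — identical.
Codon 4: GAC Asp / GAC Asp — identical.
Codon 5: ACG Thr / ACG Thr — identical.
Codon 6: AUG Met / AAA Lys — nonsynonymous.
Codon 7: UUG Leu / AGA Arg — nonsynonymous.
Codon 8: GCA Ala / GCA Ala — identical.
Nonsynonymous differences: 2.

2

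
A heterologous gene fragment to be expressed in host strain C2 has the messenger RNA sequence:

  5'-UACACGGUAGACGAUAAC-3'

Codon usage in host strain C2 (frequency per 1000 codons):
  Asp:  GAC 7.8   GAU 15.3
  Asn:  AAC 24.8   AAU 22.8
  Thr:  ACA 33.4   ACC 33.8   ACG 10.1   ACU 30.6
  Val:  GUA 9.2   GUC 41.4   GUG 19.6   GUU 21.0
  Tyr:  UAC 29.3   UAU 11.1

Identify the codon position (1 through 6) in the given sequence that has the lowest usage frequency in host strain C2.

4

Codon 1 UAC (Tyr): 29.3 per 1000.
Codon 2 ACG (Thr): 10.1 per 1000.
Codon 3 GUA (Val): 9.2 per 1000.
Codon 4 GAC (Asp): 7.8 per 1000.
Codon 5 GAU (Asp): 15.3 per 1000.
Codon 6 AAC (Asn): 24.8 per 1000.
Lowest frequency is 7.8 at codon 4.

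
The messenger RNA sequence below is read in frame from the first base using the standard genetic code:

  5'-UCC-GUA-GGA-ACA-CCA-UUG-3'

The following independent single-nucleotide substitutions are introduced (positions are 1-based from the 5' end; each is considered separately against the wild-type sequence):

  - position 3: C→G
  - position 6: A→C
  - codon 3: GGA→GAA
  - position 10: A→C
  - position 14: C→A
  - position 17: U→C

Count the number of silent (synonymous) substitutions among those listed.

Codon 1: UCC (Ser) → UCG (Ser) — synonymous.
Codon 2: GUA (Val) → GUC (Val) — synonymous.
Codon 3: GGA (Gly) → GAA (Glu) — missense.
Codon 4: ACA (Thr) → CCA (Pro) — missense.
Codon 5: CCA (Pro) → CAA (Gln) — missense.
Codon 6: UUG (Leu) → UCG (Ser) — missense.
Synonymous: 2 of 6.

2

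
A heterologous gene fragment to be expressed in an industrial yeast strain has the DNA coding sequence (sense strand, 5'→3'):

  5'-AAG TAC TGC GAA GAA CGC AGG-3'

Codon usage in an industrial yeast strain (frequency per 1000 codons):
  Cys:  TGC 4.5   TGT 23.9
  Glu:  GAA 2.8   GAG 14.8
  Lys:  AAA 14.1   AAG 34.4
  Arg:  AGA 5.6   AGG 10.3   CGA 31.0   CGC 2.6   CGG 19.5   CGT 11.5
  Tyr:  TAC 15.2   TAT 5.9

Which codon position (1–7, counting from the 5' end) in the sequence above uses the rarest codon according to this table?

6

Codon 1 AAG (Lys): 34.4 per 1000.
Codon 2 TAC (Tyr): 15.2 per 1000.
Codon 3 TGC (Cys): 4.5 per 1000.
Codon 4 GAA (Glu): 2.8 per 1000.
Codon 5 GAA (Glu): 2.8 per 1000.
Codon 6 CGC (Arg): 2.6 per 1000.
Codon 7 AGG (Arg): 10.3 per 1000.
Lowest frequency is 2.6 at codon 6.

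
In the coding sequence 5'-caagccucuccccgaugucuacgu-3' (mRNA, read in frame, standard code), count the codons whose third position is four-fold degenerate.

Codon 1 CAA (Gln): third position 2-fold.
Codon 2 GCC (Ala): third position 4-fold.
Codon 3 UCU (Ser): third position 4-fold.
Codon 4 CCC (Pro): third position 4-fold.
Codon 5 CGA (Arg): third position 4-fold.
Codon 6 UGU (Cys): third position 2-fold.
Codon 7 CUA (Leu): third position 4-fold.
Codon 8 CGU (Arg): third position 4-fold.
Four-fold degenerate third positions: 6.

6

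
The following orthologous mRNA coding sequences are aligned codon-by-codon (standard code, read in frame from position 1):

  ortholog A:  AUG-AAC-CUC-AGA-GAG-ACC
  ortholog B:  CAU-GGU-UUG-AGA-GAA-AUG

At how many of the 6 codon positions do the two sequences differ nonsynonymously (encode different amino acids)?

3

Codon 1: AUG Met / CAU His — nonsynonymous.
Codon 2: AAC Asn / GGU Gly — nonsynonymous.
Codon 3: CUC Leu / UUG Leu — synonymous.
Codon 4: AGA Arg / AGA Arg — identical.
Codon 5: GAG Glu / GAA Glu — synonymous.
Codon 6: ACC Thr / AUG Met — nonsynonymous.
Nonsynonymous differences: 3.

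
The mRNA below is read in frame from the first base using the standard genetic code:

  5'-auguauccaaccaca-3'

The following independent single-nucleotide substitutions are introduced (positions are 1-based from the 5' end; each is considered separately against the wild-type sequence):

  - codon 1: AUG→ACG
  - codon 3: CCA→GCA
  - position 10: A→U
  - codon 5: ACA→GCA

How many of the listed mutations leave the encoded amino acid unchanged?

Codon 1: AUG (Met) → ACG (Thr) — missense.
Codon 3: CCA (Pro) → GCA (Ala) — missense.
Codon 4: ACC (Thr) → UCC (Ser) — missense.
Codon 5: ACA (Thr) → GCA (Ala) — missense.
Synonymous: 0 of 4.

0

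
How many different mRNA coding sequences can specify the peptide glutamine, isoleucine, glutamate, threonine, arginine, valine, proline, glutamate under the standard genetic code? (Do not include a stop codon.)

9216

Gln: 2 codons.
Ile: 3 codons.
Glu: 2 codons.
Thr: 4 codons.
Arg: 6 codons.
Val: 4 codons.
Pro: 4 codons.
Glu: 2 codons.
2 × 3 × 2 × 4 × 6 × 4 × 4 × 2 = 9216.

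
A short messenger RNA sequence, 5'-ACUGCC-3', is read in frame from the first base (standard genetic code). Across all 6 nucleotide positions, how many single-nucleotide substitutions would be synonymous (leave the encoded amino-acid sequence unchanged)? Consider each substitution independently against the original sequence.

6

Codon 1 (ACU, Thr): 3 synonymous substitutions.
Codon 2 (GCC, Ala): 3 synonymous substitutions.
Total: 3 + 3 = 6.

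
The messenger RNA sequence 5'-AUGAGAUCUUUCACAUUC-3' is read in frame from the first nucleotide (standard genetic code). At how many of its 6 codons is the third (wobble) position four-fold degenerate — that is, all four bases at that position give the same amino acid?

2

Codon 1 AUG (Met): third position 1-fold.
Codon 2 AGA (Arg): third position 2-fold.
Codon 3 UCU (Ser): third position 4-fold.
Codon 4 UUC (Phe): third position 2-fold.
Codon 5 ACA (Thr): third position 4-fold.
Codon 6 UUC (Phe): third position 2-fold.
Four-fold degenerate third positions: 2.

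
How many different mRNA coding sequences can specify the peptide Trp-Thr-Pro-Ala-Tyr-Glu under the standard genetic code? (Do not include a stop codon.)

Trp: 1 codon.
Thr: 4 codons.
Pro: 4 codons.
Ala: 4 codons.
Tyr: 2 codons.
Glu: 2 codons.
1 × 4 × 4 × 4 × 2 × 2 = 256.

256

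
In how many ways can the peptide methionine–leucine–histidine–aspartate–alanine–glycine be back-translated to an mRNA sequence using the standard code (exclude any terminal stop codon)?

384

Met: 1 codon.
Leu: 6 codons.
His: 2 codons.
Asp: 2 codons.
Ala: 4 codons.
Gly: 4 codons.
1 × 6 × 2 × 2 × 4 × 4 = 384.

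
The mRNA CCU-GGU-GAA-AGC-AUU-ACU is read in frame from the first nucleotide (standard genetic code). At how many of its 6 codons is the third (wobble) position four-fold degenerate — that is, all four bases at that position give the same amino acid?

Codon 1 CCU (Pro): third position 4-fold.
Codon 2 GGU (Gly): third position 4-fold.
Codon 3 GAA (Glu): third position 2-fold.
Codon 4 AGC (Ser): third position 2-fold.
Codon 5 AUU (Ile): third position 3-fold.
Codon 6 ACU (Thr): third position 4-fold.
Four-fold degenerate third positions: 3.

3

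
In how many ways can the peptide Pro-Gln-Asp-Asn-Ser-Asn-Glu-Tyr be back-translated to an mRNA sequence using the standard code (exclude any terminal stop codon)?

Pro: 4 codons.
Gln: 2 codons.
Asp: 2 codons.
Asn: 2 codons.
Ser: 6 codons.
Asn: 2 codons.
Glu: 2 codons.
Tyr: 2 codons.
4 × 2 × 2 × 2 × 6 × 2 × 2 × 2 = 1536.

1536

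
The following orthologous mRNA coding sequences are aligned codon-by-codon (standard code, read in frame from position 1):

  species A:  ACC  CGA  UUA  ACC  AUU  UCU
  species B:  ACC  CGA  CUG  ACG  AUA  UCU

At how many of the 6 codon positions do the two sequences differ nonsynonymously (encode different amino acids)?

Codon 1: ACC Thr / ACC Thr — identical.
Codon 2: CGA Arg / CGA Arg — identical.
Codon 3: UUA Leu / CUG Leu — synonymous.
Codon 4: ACC Thr / ACG Thr — synonymous.
Codon 5: AUU Ile / AUA Ile — synonymous.
Codon 6: UCU Ser / UCU Ser — identical.
Nonsynonymous differences: 0.

0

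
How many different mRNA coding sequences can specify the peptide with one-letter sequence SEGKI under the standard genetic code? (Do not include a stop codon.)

Ser: 6 codons.
Glu: 2 codons.
Gly: 4 codons.
Lys: 2 codons.
Ile: 3 codons.
6 × 2 × 4 × 2 × 3 = 288.

288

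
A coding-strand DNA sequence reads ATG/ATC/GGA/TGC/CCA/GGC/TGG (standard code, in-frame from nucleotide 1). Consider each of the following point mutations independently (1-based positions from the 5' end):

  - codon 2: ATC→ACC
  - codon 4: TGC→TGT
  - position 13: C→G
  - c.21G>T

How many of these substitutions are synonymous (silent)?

1

Codon 2: ATC (Ile) → ACC (Thr) — missense.
Codon 4: TGC (Cys) → TGT (Cys) — synonymous.
Codon 5: CCA (Pro) → GCA (Ala) — missense.
Codon 7: TGG (Trp) → TGT (Cys) — missense.
Synonymous: 1 of 4.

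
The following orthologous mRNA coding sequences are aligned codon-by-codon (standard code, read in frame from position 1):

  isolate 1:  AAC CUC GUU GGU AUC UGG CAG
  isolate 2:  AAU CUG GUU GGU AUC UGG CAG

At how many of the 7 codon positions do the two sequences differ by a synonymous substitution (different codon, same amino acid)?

2

Codon 1: AAC Asn / AAU Asn — synonymous.
Codon 2: CUC Leu / CUG Leu — synonymous.
Codon 3: GUU Val / GUU Val — identical.
Codon 4: GGU Gly / GGU Gly — identical.
Codon 5: AUC Ile / AUC Ile — identical.
Codon 6: UGG Trp / UGG Trp — identical.
Codon 7: CAG Gln / CAG Gln — identical.
Synonymous differences: 2.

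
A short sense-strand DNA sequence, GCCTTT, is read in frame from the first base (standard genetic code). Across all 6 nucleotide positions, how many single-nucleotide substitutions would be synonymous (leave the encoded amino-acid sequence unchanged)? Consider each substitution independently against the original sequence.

Codon 1 (GCC, Ala): 3 synonymous substitutions.
Codon 2 (TTT, Phe): 1 synonymous substitution.
Total: 3 + 1 = 4.

4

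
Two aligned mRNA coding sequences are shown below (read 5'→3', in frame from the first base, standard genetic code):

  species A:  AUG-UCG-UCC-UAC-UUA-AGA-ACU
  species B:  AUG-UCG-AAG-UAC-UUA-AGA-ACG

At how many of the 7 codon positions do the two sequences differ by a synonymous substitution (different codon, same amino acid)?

1

Codon 1: AUG Met / AUG Met — identical.
Codon 2: UCG Ser / UCG Ser — identical.
Codon 3: UCC Ser / AAG Lys — nonsynonymous.
Codon 4: UAC Tyr / UAC Tyr — identical.
Codon 5: UUA Leu / UUA Leu — identical.
Codon 6: AGA Arg / AGA Arg — identical.
Codon 7: ACU Thr / ACG Thr — synonymous.
Synonymous differences: 1.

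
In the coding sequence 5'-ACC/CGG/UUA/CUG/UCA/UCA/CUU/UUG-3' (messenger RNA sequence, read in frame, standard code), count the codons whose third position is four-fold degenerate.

Codon 1 ACC (Thr): third position 4-fold.
Codon 2 CGG (Arg): third position 4-fold.
Codon 3 UUA (Leu): third position 2-fold.
Codon 4 CUG (Leu): third position 4-fold.
Codon 5 UCA (Ser): third position 4-fold.
Codon 6 UCA (Ser): third position 4-fold.
Codon 7 CUU (Leu): third position 4-fold.
Codon 8 UUG (Leu): third position 2-fold.
Four-fold degenerate third positions: 6.

6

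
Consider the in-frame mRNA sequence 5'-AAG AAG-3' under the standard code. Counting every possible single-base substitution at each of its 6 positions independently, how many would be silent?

Codon 1 (AAG, Lys): 1 synonymous substitution.
Codon 2 (AAG, Lys): 1 synonymous substitution.
Total: 1 + 1 = 2.

2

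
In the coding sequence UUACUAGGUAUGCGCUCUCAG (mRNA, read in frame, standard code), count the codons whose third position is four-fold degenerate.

4

Codon 1 UUA (Leu): third position 2-fold.
Codon 2 CUA (Leu): third position 4-fold.
Codon 3 GGU (Gly): third position 4-fold.
Codon 4 AUG (Met): third position 1-fold.
Codon 5 CGC (Arg): third position 4-fold.
Codon 6 UCU (Ser): third position 4-fold.
Codon 7 CAG (Gln): third position 2-fold.
Four-fold degenerate third positions: 4.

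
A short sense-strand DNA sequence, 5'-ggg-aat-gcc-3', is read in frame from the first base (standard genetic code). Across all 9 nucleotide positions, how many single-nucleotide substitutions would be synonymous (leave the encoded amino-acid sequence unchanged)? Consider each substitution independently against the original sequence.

7

Codon 1 (GGG, Gly): 3 synonymous substitutions.
Codon 2 (AAT, Asn): 1 synonymous substitution.
Codon 3 (GCC, Ala): 3 synonymous substitutions.
Total: 3 + 1 + 3 = 7.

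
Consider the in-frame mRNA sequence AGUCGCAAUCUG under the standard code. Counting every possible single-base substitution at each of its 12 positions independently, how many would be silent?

Codon 1 (AGU, Ser): 1 synonymous substitution.
Codon 2 (CGC, Arg): 3 synonymous substitutions.
Codon 3 (AAU, Asn): 1 synonymous substitution.
Codon 4 (CUG, Leu): 4 synonymous substitutions.
Total: 1 + 3 + 1 + 4 = 9.

9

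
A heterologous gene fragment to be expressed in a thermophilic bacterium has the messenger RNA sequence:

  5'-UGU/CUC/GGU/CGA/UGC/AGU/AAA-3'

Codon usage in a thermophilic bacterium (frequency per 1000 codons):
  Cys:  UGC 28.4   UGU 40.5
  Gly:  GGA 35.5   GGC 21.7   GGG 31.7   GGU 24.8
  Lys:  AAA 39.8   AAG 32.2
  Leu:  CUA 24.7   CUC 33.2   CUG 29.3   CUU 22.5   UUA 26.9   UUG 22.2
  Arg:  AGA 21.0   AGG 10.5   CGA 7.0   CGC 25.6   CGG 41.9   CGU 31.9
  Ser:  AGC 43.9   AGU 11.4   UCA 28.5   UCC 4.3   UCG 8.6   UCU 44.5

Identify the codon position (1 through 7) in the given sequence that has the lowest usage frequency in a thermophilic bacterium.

4

Codon 1 UGU (Cys): 40.5 per 1000.
Codon 2 CUC (Leu): 33.2 per 1000.
Codon 3 GGU (Gly): 24.8 per 1000.
Codon 4 CGA (Arg): 7.0 per 1000.
Codon 5 UGC (Cys): 28.4 per 1000.
Codon 6 AGU (Ser): 11.4 per 1000.
Codon 7 AAA (Lys): 39.8 per 1000.
Lowest frequency is 7.0 at codon 4.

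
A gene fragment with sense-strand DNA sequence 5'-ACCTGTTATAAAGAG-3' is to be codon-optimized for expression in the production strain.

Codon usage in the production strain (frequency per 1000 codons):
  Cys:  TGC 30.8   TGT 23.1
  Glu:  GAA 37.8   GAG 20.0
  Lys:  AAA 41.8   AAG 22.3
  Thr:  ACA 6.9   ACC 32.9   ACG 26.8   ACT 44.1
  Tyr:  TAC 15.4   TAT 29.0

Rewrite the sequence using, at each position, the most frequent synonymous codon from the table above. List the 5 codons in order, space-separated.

Codon 1 (Thr): best is ACT at 44.1.
Codon 2 (Cys): best is TGC at 30.8.
Codon 3 (Tyr): best is TAT at 29.0.
Codon 4 (Lys): best is AAA at 41.8.
Codon 5 (Glu): best is GAA at 37.8.

ACT TGC TAT AAA GAA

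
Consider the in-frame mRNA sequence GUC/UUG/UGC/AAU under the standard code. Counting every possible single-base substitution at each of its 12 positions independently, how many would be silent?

Codon 1 (GUC, Val): 3 synonymous substitutions.
Codon 2 (UUG, Leu): 2 synonymous substitutions.
Codon 3 (UGC, Cys): 1 synonymous substitution.
Codon 4 (AAU, Asn): 1 synonymous substitution.
Total: 3 + 2 + 1 + 1 = 7.

7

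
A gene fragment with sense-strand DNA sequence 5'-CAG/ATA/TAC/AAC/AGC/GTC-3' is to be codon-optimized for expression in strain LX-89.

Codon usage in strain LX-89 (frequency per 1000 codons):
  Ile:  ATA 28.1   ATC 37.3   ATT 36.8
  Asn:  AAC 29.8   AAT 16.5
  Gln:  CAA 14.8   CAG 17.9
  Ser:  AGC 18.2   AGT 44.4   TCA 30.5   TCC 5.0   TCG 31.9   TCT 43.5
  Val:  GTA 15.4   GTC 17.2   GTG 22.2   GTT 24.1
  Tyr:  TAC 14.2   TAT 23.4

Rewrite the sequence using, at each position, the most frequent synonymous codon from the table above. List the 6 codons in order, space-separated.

CAG ATC TAT AAC AGT GTT

Codon 1 (Gln): best is CAG at 17.9.
Codon 2 (Ile): best is ATC at 37.3.
Codon 3 (Tyr): best is TAT at 23.4.
Codon 4 (Asn): best is AAC at 29.8.
Codon 5 (Ser): best is AGT at 44.4.
Codon 6 (Val): best is GTT at 24.1.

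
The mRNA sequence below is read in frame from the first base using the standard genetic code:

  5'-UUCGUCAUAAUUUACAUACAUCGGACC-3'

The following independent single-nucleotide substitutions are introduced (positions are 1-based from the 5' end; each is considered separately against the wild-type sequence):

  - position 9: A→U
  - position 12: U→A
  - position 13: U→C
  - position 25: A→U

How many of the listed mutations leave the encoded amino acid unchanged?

2

Codon 3: AUA (Ile) → AUU (Ile) — synonymous.
Codon 4: AUU (Ile) → AUA (Ile) — synonymous.
Codon 5: UAC (Tyr) → CAC (His) — missense.
Codon 9: ACC (Thr) → UCC (Ser) — missense.
Synonymous: 2 of 4.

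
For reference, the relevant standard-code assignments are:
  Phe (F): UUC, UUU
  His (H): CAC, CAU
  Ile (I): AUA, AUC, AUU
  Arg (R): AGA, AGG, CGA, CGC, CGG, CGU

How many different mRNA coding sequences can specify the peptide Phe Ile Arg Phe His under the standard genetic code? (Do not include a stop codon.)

Phe: 2 codons.
Ile: 3 codons.
Arg: 6 codons.
Phe: 2 codons.
His: 2 codons.
2 × 3 × 6 × 2 × 2 = 144.

144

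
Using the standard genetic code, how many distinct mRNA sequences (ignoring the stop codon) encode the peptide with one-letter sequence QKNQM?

Gln: 2 codons.
Lys: 2 codons.
Asn: 2 codons.
Gln: 2 codons.
Met: 1 codon.
2 × 2 × 2 × 2 × 1 = 16.

16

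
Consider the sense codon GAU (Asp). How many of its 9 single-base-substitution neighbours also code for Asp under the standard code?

1

Position 1: none → 0 synonymous.
Position 2: none → 0 synonymous.
Position 3: GAC → 1 synonymous.
Total: 0 + 0 + 1 = 1.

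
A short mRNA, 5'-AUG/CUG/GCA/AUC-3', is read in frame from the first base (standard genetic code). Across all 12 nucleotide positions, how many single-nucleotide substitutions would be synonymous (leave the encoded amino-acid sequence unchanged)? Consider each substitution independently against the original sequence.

9

Codon 1 (AUG, Met): 0 synonymous substitutions.
Codon 2 (CUG, Leu): 4 synonymous substitutions.
Codon 3 (GCA, Ala): 3 synonymous substitutions.
Codon 4 (AUC, Ile): 2 synonymous substitutions.
Total: 0 + 4 + 3 + 2 = 9.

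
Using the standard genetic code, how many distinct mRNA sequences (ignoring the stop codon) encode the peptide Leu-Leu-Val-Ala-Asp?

1152

Leu: 6 codons.
Leu: 6 codons.
Val: 4 codons.
Ala: 4 codons.
Asp: 2 codons.
6 × 6 × 4 × 4 × 2 = 1152.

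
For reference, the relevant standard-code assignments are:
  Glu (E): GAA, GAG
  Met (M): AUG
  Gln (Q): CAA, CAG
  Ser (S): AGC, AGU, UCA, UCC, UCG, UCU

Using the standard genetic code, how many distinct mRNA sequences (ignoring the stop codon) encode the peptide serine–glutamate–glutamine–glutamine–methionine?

Ser: 6 codons.
Glu: 2 codons.
Gln: 2 codons.
Gln: 2 codons.
Met: 1 codon.
6 × 2 × 2 × 2 × 1 = 48.

48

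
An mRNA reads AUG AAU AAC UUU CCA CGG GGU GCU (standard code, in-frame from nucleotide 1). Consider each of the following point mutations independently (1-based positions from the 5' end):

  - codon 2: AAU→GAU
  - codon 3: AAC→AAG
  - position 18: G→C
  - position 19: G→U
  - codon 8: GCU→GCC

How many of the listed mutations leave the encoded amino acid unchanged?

Codon 2: AAU (Asn) → GAU (Asp) — missense.
Codon 3: AAC (Asn) → AAG (Lys) — missense.
Codon 6: CGG (Arg) → CGC (Arg) — synonymous.
Codon 7: GGU (Gly) → UGU (Cys) — missense.
Codon 8: GCU (Ala) → GCC (Ala) — synonymous.
Synonymous: 2 of 5.

2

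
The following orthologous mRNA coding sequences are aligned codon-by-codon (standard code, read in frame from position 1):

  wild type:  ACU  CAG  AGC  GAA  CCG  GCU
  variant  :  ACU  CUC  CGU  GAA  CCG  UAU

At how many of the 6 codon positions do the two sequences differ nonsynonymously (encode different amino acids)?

Codon 1: ACU Thr / ACU Thr — identical.
Codon 2: CAG Gln / CUC Leu — nonsynonymous.
Codon 3: AGC Ser / CGU Arg — nonsynonymous.
Codon 4: GAA Glu / GAA Glu — identical.
Codon 5: CCG Pro / CCG Pro — identical.
Codon 6: GCU Ala / UAU Tyr — nonsynonymous.
Nonsynonymous differences: 3.

3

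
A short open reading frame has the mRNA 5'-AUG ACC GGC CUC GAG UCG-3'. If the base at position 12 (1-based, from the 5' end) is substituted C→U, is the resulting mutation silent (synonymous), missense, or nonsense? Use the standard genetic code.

Position 12 falls in codon 4: CUC → Leu.
After the substitution the codon is CUU → Leu.
Both encode Leu, so the change is synonymous.

silent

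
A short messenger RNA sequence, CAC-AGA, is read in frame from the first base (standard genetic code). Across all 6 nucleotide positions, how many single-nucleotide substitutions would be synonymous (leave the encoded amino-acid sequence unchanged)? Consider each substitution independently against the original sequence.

3

Codon 1 (CAC, His): 1 synonymous substitution.
Codon 2 (AGA, Arg): 2 synonymous substitutions.
Total: 1 + 2 = 3.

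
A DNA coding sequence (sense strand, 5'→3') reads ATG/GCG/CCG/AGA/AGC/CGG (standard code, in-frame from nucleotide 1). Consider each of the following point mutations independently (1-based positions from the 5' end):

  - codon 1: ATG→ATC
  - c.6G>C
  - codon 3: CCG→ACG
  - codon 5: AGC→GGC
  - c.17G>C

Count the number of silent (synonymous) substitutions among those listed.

Codon 1: ATG (Met) → ATC (Ile) — missense.
Codon 2: GCG (Ala) → GCC (Ala) — synonymous.
Codon 3: CCG (Pro) → ACG (Thr) — missense.
Codon 5: AGC (Ser) → GGC (Gly) — missense.
Codon 6: CGG (Arg) → CCG (Pro) — missense.
Synonymous: 1 of 5.

1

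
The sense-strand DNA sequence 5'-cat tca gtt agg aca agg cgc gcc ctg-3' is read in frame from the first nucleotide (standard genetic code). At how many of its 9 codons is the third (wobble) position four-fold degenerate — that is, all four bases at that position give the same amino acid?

Codon 1 CAT (His): third position 2-fold.
Codon 2 TCA (Ser): third position 4-fold.
Codon 3 GTT (Val): third position 4-fold.
Codon 4 AGG (Arg): third position 2-fold.
Codon 5 ACA (Thr): third position 4-fold.
Codon 6 AGG (Arg): third position 2-fold.
Codon 7 CGC (Arg): third position 4-fold.
Codon 8 GCC (Ala): third position 4-fold.
Codon 9 CTG (Leu): third position 4-fold.
Four-fold degenerate third positions: 6.

6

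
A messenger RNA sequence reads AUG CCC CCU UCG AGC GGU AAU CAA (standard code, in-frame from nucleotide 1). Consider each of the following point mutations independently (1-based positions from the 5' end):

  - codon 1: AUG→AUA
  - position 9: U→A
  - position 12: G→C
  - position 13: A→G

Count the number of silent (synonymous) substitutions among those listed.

Codon 1: AUG (Met) → AUA (Ile) — missense.
Codon 3: CCU (Pro) → CCA (Pro) — synonymous.
Codon 4: UCG (Ser) → UCC (Ser) — synonymous.
Codon 5: AGC (Ser) → GGC (Gly) — missense.
Synonymous: 2 of 4.

2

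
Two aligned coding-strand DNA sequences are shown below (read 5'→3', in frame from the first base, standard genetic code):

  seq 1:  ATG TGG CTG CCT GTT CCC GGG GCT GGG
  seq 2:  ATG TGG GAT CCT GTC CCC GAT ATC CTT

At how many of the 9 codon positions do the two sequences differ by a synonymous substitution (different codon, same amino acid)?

1

Codon 1: ATG Met / ATG Met — identical.
Codon 2: TGG Trp / TGG Trp — identical.
Codon 3: CTG Leu / GAT Asp — nonsynonymous.
Codon 4: CCT Pro / CCT Pro — identical.
Codon 5: GTT Val / GTC Val — synonymous.
Codon 6: CCC Pro / CCC Pro — identical.
Codon 7: GGG Gly / GAT Asp — nonsynonymous.
Codon 8: GCT Ala / ATC Ile — nonsynonymous.
Codon 9: GGG Gly / CTT Leu — nonsynonymous.
Synonymous differences: 1.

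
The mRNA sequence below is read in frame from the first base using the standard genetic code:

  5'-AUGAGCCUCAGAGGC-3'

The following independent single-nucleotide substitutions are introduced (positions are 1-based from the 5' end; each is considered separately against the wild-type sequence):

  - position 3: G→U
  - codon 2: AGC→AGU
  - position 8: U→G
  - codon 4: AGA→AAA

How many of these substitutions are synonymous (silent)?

1

Codon 1: AUG (Met) → AUU (Ile) — missense.
Codon 2: AGC (Ser) → AGU (Ser) — synonymous.
Codon 3: CUC (Leu) → CGC (Arg) — missense.
Codon 4: AGA (Arg) → AAA (Lys) — missense.
Synonymous: 1 of 4.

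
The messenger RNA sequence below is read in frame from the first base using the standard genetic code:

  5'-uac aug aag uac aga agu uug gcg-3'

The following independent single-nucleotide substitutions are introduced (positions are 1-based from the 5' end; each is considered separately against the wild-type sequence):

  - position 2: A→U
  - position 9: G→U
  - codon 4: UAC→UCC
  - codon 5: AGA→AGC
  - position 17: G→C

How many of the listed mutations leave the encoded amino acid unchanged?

Codon 1: UAC (Tyr) → UUC (Phe) — missense.
Codon 3: AAG (Lys) → AAU (Asn) — missense.
Codon 4: UAC (Tyr) → UCC (Ser) — missense.
Codon 5: AGA (Arg) → AGC (Ser) — missense.
Codon 6: AGU (Ser) → ACU (Thr) — missense.
Synonymous: 0 of 5.

0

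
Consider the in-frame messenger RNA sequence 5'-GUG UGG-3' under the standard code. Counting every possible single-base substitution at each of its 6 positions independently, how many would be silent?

3

Codon 1 (GUG, Val): 3 synonymous substitutions.
Codon 2 (UGG, Trp): 0 synonymous substitutions.
Total: 3 + 0 = 3.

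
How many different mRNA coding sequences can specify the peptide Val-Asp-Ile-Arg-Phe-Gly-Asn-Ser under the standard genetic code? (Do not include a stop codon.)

13824

Val: 4 codons.
Asp: 2 codons.
Ile: 3 codons.
Arg: 6 codons.
Phe: 2 codons.
Gly: 4 codons.
Asn: 2 codons.
Ser: 6 codons.
4 × 2 × 3 × 6 × 2 × 4 × 2 × 6 = 13824.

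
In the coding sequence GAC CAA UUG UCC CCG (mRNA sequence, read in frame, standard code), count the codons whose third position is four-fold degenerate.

Codon 1 GAC (Asp): third position 2-fold.
Codon 2 CAA (Gln): third position 2-fold.
Codon 3 UUG (Leu): third position 2-fold.
Codon 4 UCC (Ser): third position 4-fold.
Codon 5 CCG (Pro): third position 4-fold.
Four-fold degenerate third positions: 2.

2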